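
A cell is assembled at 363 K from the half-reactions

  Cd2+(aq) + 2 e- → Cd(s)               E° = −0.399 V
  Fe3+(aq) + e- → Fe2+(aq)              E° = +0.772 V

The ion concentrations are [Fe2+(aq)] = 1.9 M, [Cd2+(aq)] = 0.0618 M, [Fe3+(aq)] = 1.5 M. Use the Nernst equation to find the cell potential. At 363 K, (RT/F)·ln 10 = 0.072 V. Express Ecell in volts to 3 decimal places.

The Fe³⁺/Fe²⁺ couple has the more positive E°, so it is the cathode; Cd²⁺/Cd is the anode.
The standard potential is +0.772 − (−0.399) = +1.171 V and the balanced reaction transfers n = 2 electrons.
For the overall reaction 2 Fe3+(aq) + Cd(s) → 2 Fe2+(aq) + Cd2+(aq), Q = ([Fe2+(aq)]^2·[Cd2+(aq)]) / [Fe3+(aq)]^2 = 0.0992, giving log Q = −1.004.
E = E° − (0.072/n)·log Q = +1.171 − (0.072/2)(−1.004) = +1.207 V.

+1.207 V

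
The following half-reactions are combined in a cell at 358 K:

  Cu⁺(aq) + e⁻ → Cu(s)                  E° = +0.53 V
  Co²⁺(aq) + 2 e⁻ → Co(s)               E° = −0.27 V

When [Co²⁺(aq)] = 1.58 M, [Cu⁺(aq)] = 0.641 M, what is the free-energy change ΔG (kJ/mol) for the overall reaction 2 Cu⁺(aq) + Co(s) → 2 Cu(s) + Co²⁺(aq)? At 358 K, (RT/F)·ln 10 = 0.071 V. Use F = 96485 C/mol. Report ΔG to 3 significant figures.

With Cu⁺/Cu reduced at the cathode, E°cell = +0.53 − (−0.27) = +0.80 V and n = 2.
The reaction quotient is [Co²⁺(aq)] / [Cu⁺(aq)]^2 = 3.85; by Nernst, E = +0.80 − (0.071/2)(0.585) = +0.7792 V.
Then ΔG = −nFE = −2 × 96485 × +0.7792 J/mol = −150 kJ/mol.

−150 kJ/mol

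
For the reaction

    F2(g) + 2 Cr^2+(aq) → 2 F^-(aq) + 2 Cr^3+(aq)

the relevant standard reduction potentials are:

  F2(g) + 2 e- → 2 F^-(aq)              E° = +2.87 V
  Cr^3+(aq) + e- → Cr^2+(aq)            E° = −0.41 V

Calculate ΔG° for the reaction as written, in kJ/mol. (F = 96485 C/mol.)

In the reaction as written F2(g) is reduced, so the F₂/F⁻ couple is the cathode and Cr³⁺/Cr²⁺ is the anode.
E°cell = +2.87 − (−0.41) = +3.28 V; balancing electrons gives n = 2.
ΔG° = −nFE°cell = −(2)(96485)(+3.28) J/mol = −633 kJ/mol.

−633 kJ/mol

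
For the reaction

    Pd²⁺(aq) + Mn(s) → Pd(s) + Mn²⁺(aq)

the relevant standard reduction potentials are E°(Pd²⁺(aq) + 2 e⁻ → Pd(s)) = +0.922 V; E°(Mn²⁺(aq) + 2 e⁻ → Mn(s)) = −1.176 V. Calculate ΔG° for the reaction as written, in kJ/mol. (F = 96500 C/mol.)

In the reaction as written Pd²⁺(aq) is reduced, so the Pd²⁺/Pd couple is the cathode and Mn²⁺/Mn is the anode.
E°cell = +0.922 − (−1.176) = +2.098 V; balancing electrons gives n = 2.
ΔG° = −nFE°cell = −(2)(96500)(+2.098) J/mol = −405 kJ/mol.

−405 kJ/mol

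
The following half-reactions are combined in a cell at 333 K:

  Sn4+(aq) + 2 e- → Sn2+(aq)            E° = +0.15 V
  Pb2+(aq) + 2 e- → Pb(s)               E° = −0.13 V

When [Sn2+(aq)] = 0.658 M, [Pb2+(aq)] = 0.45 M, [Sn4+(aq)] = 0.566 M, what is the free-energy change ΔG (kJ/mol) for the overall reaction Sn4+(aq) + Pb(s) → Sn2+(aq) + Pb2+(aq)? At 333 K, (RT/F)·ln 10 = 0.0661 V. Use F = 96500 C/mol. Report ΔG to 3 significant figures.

The standard cell potential is +0.15 − (−0.13) = +0.28 V, with n = 2 electrons in the balanced equation.
Q = ([Sn2+(aq)]·[Pb2+(aq)]) / [Sn4+(aq)] = 0.523, so log Q = −0.281 and E = +0.28 − (0.0661/2)(−0.281) = +0.2893 V.
Finally ΔG = −nFE = −(2)(96500 C/mol)(+0.2893 V) = −55.8 kJ/mol.

−55.8 kJ/mol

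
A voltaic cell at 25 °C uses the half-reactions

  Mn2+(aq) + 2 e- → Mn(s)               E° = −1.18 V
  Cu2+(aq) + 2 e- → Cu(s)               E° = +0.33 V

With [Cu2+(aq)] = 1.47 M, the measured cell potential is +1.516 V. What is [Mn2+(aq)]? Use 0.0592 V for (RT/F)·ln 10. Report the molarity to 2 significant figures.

0.92 M

Cu²⁺/Cu is the cathode (higher E°); E°cell = +0.33 − (−1.18) = +1.51 V with n = 2.
From the Nernst equation, log Q = n(E° − E)/0.0592 = 2·(+1.51 − (+1.516))/0.0592 = −0.203.
The balanced reaction is Cu2+(aq) + Mn(s) → Cu(s) + Mn2+(aq), so Q = [Mn2+(aq)] / [Cu2+(aq)].
Isolating [Mn2+(aq)] in Q = 10^{−0.203} yields log [Mn2+(aq)] = −0.036, i.e. 0.92 M.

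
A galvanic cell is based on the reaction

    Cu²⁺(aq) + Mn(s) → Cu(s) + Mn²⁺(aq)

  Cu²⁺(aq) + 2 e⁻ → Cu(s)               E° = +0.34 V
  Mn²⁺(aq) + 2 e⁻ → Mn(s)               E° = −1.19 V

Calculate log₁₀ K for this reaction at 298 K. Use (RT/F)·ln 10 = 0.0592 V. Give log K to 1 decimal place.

The Cu²⁺/Cu couple is reduced (cathode); E°cell = +0.34 − (−1.19) = +1.53 V with n = 2.
At equilibrium E = 0, so log K = nE°cell / 0.0592 = (2)(+1.53) / 0.0592 = 51.7.

log K = 51.7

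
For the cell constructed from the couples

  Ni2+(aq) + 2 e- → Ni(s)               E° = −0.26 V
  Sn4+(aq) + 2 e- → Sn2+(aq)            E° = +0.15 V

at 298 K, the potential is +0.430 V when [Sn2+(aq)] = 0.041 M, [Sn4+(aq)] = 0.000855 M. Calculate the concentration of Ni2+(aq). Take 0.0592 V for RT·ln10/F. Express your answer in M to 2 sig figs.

0.0044 M

Sn⁴⁺/Sn²⁺ is the cathode (higher E°); E°cell = +0.15 − (−0.26) = +0.41 V with n = 2.
Since E = E° − (0.0592/n)·log Q, log Q = n(E° − E)/0.0592 = −0.676.
For Sn4+(aq) + Ni(s) → Sn2+(aq) + Ni2+(aq), the reaction quotient is Q = ([Sn2+(aq)]·[Ni2+(aq)]) / [Sn4+(aq)].
Substituting the known concentrations and solving, log [Ni2+(aq)] = −2.357 and [Ni2+(aq)] = 0.0044 M.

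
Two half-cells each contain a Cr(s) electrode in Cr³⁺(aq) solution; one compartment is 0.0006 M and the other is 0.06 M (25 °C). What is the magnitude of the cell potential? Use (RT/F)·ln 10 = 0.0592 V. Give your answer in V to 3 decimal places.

For a concentration cell E°cell = 0, since both electrodes use the same couple.
The compartment with the higher Cr³⁺(aq) concentration (0.06 M) acts as the cathode; ions are reduced there and produced at the dilute (0.0006 M) anode.
With n = 3, Ecell = −(0.0592/3)·log([dilute]/[conc]) = −(0.0592/3)·log(0.0006/0.06) = +0.039 V.

0.039 V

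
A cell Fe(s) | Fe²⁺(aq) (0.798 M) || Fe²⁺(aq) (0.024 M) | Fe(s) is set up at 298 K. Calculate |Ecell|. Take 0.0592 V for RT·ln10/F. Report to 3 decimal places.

For a concentration cell E°cell = 0, since both electrodes use the same couple.
The compartment with the higher Fe²⁺(aq) concentration (0.798 M) acts as the cathode; ions are reduced there and produced at the dilute (0.024 M) anode.
With n = 2, Ecell = −(0.0592/2)·log([dilute]/[conc]) = −(0.0592/2)·log(0.024/0.798) = +0.045 V.

0.045 V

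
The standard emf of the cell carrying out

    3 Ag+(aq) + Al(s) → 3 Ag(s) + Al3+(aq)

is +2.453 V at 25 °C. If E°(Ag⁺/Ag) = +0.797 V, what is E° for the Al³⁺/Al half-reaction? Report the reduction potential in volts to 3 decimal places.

In the reaction as written the Ag⁺/Ag couple is reduced (cathode) and Al³⁺/Al is oxidized (anode), so E°cell = E°(Ag⁺/Ag) − E°(Al³⁺/Al).
E°(Al³⁺/Al) = E°(cathode) − E°cell = +0.797 − (+2.453) = −1.656 V.

−1.656 V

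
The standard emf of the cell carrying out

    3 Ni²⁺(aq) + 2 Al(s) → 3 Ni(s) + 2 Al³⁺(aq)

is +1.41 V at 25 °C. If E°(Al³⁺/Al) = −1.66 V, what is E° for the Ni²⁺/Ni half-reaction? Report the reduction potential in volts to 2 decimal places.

−0.25 V

In the reaction as written the Ni²⁺/Ni couple is reduced (cathode) and Al³⁺/Al is oxidized (anode), so E°cell = E°(Ni²⁺/Ni) − E°(Al³⁺/Al).
E°(Ni²⁺/Ni) = E°cell + E°(anode) = +1.41 + (−1.66) = −0.25 V.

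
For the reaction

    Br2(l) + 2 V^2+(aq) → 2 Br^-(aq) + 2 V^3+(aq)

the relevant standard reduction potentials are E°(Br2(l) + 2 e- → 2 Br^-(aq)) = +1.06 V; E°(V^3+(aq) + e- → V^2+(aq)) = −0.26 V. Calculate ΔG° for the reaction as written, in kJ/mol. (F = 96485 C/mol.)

In the reaction as written Br2(l) is reduced, so the Br₂/Br⁻ couple is the cathode and V³⁺/V²⁺ is the anode.
E°cell = +1.06 − (−0.26) = +1.32 V; balancing electrons gives n = 2.
ΔG° = −nFE°cell = −(2)(96485)(+1.32) J/mol = −255 kJ/mol.

−255 kJ/mol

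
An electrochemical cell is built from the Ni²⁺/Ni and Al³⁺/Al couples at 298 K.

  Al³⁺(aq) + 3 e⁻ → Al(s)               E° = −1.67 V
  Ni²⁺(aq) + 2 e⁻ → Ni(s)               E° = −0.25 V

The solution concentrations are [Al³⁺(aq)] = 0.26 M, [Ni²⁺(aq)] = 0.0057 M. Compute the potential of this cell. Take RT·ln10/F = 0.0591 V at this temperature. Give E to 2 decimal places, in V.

+1.37 V

The Ni²⁺/Ni couple has the more positive E°, so it is the cathode; Al³⁺/Al is the anode.
E°cell = −0.25 − (−1.67) = +1.42 V, with n = 6 electrons transferred.
The balanced reaction is 3 Ni²⁺(aq) + 2 Al(s) → 3 Ni(s) + 2 Al³⁺(aq), so Q = [Al³⁺(aq)]^2 / [Ni²⁺(aq)]^3 = 3.65×10^5 and log Q = 5.562.
By the Nernst equation, E = +1.42 − (0.0591/6)·(5.562) = +1.37 V.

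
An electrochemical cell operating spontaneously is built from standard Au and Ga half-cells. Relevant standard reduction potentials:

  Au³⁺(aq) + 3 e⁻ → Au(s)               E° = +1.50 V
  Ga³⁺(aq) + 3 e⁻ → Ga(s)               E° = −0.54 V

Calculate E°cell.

The Au³⁺/Au couple has the higher E°, so Au ion is reduced (cathode) and Ga is oxidized (anode).
E°cell = E°(cathode) − E°(anode) = +1.50 − (−0.54) = +2.04 V.

+2.04 V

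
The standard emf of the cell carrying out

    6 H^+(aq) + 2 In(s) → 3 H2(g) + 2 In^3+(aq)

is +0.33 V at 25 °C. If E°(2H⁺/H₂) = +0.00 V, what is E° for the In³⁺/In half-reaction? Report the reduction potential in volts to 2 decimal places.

In the reaction as written the 2H⁺/H₂ couple is reduced (cathode) and In³⁺/In is oxidized (anode), so E°cell = E°(2H⁺/H₂) − E°(In³⁺/In).
E°(In³⁺/In) = E°(cathode) − E°cell = +0.00 − (+0.33) = −0.33 V.

−0.33 V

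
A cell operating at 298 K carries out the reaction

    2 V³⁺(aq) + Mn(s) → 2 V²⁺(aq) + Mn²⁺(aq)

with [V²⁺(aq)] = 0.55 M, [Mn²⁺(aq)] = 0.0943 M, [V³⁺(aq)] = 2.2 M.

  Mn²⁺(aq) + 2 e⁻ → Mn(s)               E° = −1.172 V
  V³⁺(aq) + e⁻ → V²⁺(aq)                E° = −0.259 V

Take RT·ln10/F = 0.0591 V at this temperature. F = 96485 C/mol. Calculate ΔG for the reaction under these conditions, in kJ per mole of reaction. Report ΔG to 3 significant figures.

−189 kJ/mol

The standard cell potential is −0.259 − (−1.172) = +0.913 V, with n = 2 electrons in the balanced equation.
Here Q = ([V²⁺(aq)]^2·[Mn²⁺(aq)]) / [V³⁺(aq)]^2 = 0.00589 (log Q = −2.230), giving E = +0.913 − (0.0591/2)·(−2.230) = +0.9789 V.
Then ΔG = −nFE = −2 × 96485 × +0.9789 J/mol = −189 kJ/mol.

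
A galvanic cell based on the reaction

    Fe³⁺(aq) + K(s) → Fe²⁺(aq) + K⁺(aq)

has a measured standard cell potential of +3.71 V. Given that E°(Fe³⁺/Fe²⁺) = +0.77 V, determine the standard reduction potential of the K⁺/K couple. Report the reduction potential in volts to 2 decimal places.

In the reaction as written the Fe³⁺/Fe²⁺ couple is reduced (cathode) and K⁺/K is oxidized (anode), so E°cell = E°(Fe³⁺/Fe²⁺) − E°(K⁺/K).
E°(K⁺/K) = E°(cathode) − E°cell = +0.77 − (+3.71) = −2.94 V.

−2.94 V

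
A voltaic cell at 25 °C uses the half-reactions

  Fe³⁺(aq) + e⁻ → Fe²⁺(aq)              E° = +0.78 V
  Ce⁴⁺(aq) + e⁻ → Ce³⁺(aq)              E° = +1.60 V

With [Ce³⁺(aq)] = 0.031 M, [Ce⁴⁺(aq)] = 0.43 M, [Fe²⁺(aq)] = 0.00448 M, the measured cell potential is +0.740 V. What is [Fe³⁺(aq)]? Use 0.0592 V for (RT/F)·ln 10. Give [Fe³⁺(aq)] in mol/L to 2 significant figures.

Ce⁴⁺/Ce³⁺ is the cathode (higher E°); E°cell = +1.60 − (+0.78) = +0.82 V with n = 1.
Rearranging E = E° − (0.0592/n)·log Q gives log Q = 1(+0.82 − (+0.740))/0.0592 = 1.351.
The balanced reaction is Ce⁴⁺(aq) + Fe²⁺(aq) → Ce³⁺(aq) + Fe³⁺(aq), so Q = ([Ce³⁺(aq)]·[Fe³⁺(aq)]) / ([Ce⁴⁺(aq)]·[Fe²⁺(aq)]).
Substituting the known concentrations and solving, log [Fe³⁺(aq)] = 0.144 and [Fe³⁺(aq)] = 1.4 M.

1.4 M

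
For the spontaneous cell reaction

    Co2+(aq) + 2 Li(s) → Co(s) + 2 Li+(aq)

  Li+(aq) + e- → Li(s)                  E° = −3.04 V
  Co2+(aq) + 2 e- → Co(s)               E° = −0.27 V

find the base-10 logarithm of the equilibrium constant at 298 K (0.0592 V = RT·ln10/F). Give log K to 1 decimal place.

The Co²⁺/Co couple is reduced (cathode); E°cell = −0.27 − (−3.04) = +2.77 V with n = 2.
At equilibrium E = 0, so log K = nE°cell / 0.0592 = (2)(+2.77) / 0.0592 = 93.6.

log K = 93.6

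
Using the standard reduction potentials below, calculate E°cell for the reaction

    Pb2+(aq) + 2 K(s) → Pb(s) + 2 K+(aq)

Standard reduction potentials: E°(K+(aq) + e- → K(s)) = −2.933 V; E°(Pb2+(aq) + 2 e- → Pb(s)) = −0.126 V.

+2.807 V

In the reaction as written, Pb2+(aq) is reduced (cathode) and K+(aq) is produced by oxidation at the anode.
E°cell = E°(cathode) − E°(anode) = −0.126 − (−2.933) = +2.807 V.
The positive value indicates the reaction is spontaneous as written.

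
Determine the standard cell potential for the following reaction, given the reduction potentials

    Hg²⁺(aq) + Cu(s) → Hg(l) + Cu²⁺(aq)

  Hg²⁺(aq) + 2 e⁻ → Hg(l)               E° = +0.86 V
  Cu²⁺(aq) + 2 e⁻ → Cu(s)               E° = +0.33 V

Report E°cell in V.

In the reaction as written, Hg²⁺(aq) is reduced (cathode) and Cu²⁺(aq) is produced by oxidation at the anode.
E°cell = E°(cathode) − E°(anode) = +0.86 − (+0.33) = +0.53 V.
The positive value indicates the reaction is spontaneous as written.

+0.53 V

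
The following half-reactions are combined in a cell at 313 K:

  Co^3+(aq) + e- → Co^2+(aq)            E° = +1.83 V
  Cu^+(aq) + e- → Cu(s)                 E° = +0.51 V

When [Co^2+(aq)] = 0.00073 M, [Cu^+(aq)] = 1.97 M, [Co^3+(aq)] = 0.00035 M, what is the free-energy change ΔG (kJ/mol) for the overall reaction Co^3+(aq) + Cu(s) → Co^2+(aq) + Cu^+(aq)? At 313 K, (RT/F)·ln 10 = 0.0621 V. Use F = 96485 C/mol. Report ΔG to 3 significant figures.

E°cell = +1.83 − (+0.51) = +1.32 V; the balanced reaction transfers n = 1 electron.
The reaction quotient is ([Co^2+(aq)]·[Cu^+(aq)]) / [Co^3+(aq)] = 4.11; by Nernst, E = +1.32 − (0.0621/1)(0.614) = +1.2819 V.
ΔG = −nFE = −(1)(96485)(+1.2819) J/mol = −124 kJ/mol.

−124 kJ/mol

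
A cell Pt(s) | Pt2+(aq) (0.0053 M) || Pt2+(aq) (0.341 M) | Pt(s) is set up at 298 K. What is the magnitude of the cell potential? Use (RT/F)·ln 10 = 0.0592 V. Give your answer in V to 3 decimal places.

For a concentration cell E°cell = 0, since both electrodes use the same couple.
The compartment with the higher Pt2+(aq) concentration (0.341 M) acts as the cathode; ions are reduced there and produced at the dilute (0.0053 M) anode.
With n = 2, Ecell = −(0.0592/2)·log([dilute]/[conc]) = −(0.0592/2)·log(0.0053/0.341) = +0.054 V.

0.054 V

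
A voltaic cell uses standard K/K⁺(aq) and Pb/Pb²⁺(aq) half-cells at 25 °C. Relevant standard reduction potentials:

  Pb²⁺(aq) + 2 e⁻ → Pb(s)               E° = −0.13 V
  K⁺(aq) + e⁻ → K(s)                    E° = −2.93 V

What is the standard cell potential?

The Pb²⁺/Pb couple has the higher E°, so Pb ion is reduced (cathode) and K is oxidized (anode).
E°cell = E°(cathode) − E°(anode) = −0.13 − (−2.93) = +2.80 V.

+2.80 V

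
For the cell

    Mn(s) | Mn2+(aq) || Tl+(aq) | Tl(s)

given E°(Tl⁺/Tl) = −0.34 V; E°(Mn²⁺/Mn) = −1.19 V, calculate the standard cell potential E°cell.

By convention the left-hand electrode in cell notation is the anode (oxidation) and the right-hand electrode is the cathode (reduction).
E°cell = E°(right) − E°(left) = −0.34 − (−1.19) = +0.85 V.

+0.85 V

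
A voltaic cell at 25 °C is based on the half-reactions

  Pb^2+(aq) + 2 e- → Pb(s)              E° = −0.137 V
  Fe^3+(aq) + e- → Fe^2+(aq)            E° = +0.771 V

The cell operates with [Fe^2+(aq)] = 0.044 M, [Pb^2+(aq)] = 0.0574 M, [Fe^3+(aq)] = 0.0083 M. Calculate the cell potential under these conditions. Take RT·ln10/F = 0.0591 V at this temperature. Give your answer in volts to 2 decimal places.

The Fe³⁺/Fe²⁺ couple has the more positive E°, so it is the cathode; Pb²⁺/Pb is the anode.
The standard potential is +0.771 − (−0.137) = +0.908 V and the balanced reaction transfers n = 2 electrons.
The balanced reaction is 2 Fe^3+(aq) + Pb(s) → 2 Fe^2+(aq) + Pb^2+(aq), so Q = ([Fe^2+(aq)]^2·[Pb^2+(aq)]) / [Fe^3+(aq)]^2 = 1.61 and log Q = 0.208.
Applying E = E° − (RT ln10/nF)·log Q gives +0.908 − (0.0591/2)(0.208) = +0.90 V.

+0.90 V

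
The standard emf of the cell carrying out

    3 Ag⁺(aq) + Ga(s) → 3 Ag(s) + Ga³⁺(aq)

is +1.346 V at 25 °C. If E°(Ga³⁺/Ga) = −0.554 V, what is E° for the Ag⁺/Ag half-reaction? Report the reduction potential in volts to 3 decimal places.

In the reaction as written the Ag⁺/Ag couple is reduced (cathode) and Ga³⁺/Ga is oxidized (anode), so E°cell = E°(Ag⁺/Ag) − E°(Ga³⁺/Ga).
E°(Ag⁺/Ag) = E°cell + E°(anode) = +1.346 + (−0.554) = +0.792 V.

+0.792 V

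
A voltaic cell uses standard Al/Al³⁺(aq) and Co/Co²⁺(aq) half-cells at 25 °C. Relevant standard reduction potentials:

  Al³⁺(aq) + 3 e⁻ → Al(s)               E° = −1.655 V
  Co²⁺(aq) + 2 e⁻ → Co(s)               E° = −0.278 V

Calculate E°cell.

The Co²⁺/Co couple has the higher E°, so Co ion is reduced (cathode) and Al is oxidized (anode).
E°cell = E°(cathode) − E°(anode) = −0.278 − (−1.655) = +1.377 V.

+1.377 V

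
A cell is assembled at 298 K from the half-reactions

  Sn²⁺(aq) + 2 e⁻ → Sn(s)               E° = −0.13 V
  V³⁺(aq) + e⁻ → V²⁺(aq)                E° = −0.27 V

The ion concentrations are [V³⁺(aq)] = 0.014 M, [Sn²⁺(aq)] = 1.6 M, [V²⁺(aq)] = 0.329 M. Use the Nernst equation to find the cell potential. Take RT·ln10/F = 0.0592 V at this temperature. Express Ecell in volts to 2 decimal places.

+0.23 V

The Sn²⁺/Sn couple has the more positive E°, so it is the cathode; V³⁺/V²⁺ is the anode.
The standard potential is −0.13 − (−0.27) = +0.14 V and the balanced reaction transfers n = 2 electrons.
For the overall reaction Sn²⁺(aq) + 2 V²⁺(aq) → Sn(s) + 2 V³⁺(aq), Q = [V³⁺(aq)]^2 / ([Sn²⁺(aq)]·[V²⁺(aq)]^2) = 0.00113, giving log Q = −2.946.
By the Nernst equation, E = +0.14 − (0.0592/2)·(−2.946) = +0.23 V.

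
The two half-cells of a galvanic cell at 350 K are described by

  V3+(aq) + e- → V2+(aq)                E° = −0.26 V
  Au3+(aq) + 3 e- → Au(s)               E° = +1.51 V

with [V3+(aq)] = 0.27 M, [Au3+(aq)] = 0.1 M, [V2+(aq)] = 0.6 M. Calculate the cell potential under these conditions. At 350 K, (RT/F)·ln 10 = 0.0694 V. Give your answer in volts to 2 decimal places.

Since E°(Au³⁺/Au) > E°(V³⁺/V²⁺), Au³⁺/Au serves as the cathode.
E°cell = E°cat − E°an = +1.51 − (−0.26) = +1.77 V; n = 3.
The balanced reaction is Au3+(aq) + 3 V2+(aq) → Au(s) + 3 V3+(aq), so Q = [V3+(aq)]^3 / ([Au3+(aq)]·[V2+(aq)]^3) = 0.911 and log Q = −0.040.
E = E° − (0.0694/n)·log Q = +1.77 − (0.0694/3)(−0.040) = +1.77 V.

+1.77 V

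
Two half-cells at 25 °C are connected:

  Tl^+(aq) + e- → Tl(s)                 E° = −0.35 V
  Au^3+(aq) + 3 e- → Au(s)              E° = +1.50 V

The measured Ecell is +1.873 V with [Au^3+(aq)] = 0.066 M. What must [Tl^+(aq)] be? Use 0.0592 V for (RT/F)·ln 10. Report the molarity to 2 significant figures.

0.17 M

With Au³⁺/Au at the cathode and Tl⁺/Tl at the anode, E°cell = +1.50 − (−0.35) = +1.85 V (n = 3).
From the Nernst equation, log Q = n(E° − E)/0.0592 = 3·(+1.85 − (+1.873))/0.0592 = −1.166.
The balanced reaction is Au^3+(aq) + 3 Tl(s) → Au(s) + 3 Tl^+(aq), so Q = [Tl^+(aq)]^3 / [Au^3+(aq)].
Isolating [Tl^+(aq)] in Q = 10^{−1.166} yields log [Tl^+(aq)] = −0.782, i.e. 0.17 M.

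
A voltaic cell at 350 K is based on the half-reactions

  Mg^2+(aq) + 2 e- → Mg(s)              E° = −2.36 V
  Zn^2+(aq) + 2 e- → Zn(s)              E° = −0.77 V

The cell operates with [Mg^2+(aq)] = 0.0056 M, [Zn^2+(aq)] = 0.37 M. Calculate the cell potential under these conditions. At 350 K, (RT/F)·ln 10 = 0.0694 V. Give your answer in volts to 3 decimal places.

+1.653 V

The Zn²⁺/Zn couple has the more positive E°, so it is the cathode; Mg²⁺/Mg is the anode.
E°cell = E°cat − E°an = −0.77 − (−2.36) = +1.59 V; n = 2.
For the overall reaction Zn^2+(aq) + Mg(s) → Zn(s) + Mg^2+(aq), Q = [Mg^2+(aq)] / [Zn^2+(aq)] = 0.0151, giving log Q = −1.820.
Applying E = E° − (RT ln10/nF)·log Q gives +1.59 − (0.0694/2)(−1.820) = +1.653 V.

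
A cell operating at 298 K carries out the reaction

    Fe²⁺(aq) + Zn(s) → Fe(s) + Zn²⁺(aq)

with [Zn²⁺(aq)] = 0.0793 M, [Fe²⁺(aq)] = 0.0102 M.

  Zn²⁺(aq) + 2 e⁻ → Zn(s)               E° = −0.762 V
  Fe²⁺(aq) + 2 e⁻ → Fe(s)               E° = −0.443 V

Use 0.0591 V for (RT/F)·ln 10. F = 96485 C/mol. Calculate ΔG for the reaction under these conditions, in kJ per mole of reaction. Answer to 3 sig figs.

−56.5 kJ/mol

E°cell = −0.443 − (−0.762) = +0.319 V; the balanced reaction transfers n = 2 electrons.
The reaction quotient is [Zn²⁺(aq)] / [Fe²⁺(aq)] = 7.77; by Nernst, E = +0.319 − (0.0591/2)(0.891) = +0.2927 V.
Finally ΔG = −nFE = −(2)(96485 C/mol)(+0.2927 V) = −56.5 kJ/mol.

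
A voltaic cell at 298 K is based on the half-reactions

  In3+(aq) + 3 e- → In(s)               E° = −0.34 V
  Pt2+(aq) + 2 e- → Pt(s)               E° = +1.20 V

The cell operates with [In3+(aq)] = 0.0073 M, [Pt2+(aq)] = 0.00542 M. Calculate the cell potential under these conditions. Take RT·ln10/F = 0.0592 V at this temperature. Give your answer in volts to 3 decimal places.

+1.515 V

Pt²⁺/Pt is reduced (cathode, E° = +1.20 V) and In³⁺/In is oxidized (anode).
The standard potential is +1.20 − (−0.34) = +1.54 V and the balanced reaction transfers n = 6 electrons.
The balanced reaction is 3 Pt2+(aq) + 2 In(s) → 3 Pt(s) + 2 In3+(aq), so Q = [In3+(aq)]^2 / [Pt2+(aq)]^3 = 335 and log Q = 2.525.
By the Nernst equation, E = +1.54 − (0.0592/6)·(2.525) = +1.515 V.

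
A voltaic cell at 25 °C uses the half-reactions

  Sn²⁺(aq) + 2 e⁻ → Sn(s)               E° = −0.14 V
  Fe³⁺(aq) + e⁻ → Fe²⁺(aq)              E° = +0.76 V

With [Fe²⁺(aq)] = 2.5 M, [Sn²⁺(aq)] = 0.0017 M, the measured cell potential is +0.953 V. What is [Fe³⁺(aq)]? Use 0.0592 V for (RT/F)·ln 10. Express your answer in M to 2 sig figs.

0.81 M

The Fe³⁺/Fe²⁺ couple has the larger reduction potential, so it is the cathode: E°cell = +0.76 − (−0.14) = +0.90 V and n = 2.
From the Nernst equation, log Q = n(E° − E)/0.0592 = 2·(+0.90 − (+0.953))/0.0592 = −1.791.
For 2 Fe³⁺(aq) + Sn(s) → 2 Fe²⁺(aq) + Sn²⁺(aq), the reaction quotient is Q = ([Fe²⁺(aq)]^2·[Sn²⁺(aq)]) / [Fe³⁺(aq)]^2.
Substituting the known concentrations and solving, log [Fe³⁺(aq)] = −0.091 and [Fe³⁺(aq)] = 0.81 M.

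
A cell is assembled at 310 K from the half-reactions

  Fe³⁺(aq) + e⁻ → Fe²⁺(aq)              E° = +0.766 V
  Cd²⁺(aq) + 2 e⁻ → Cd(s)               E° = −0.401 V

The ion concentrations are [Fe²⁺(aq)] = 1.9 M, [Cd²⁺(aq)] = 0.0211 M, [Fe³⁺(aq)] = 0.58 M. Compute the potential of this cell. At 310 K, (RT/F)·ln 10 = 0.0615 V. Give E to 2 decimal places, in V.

+1.19 V

Fe³⁺/Fe²⁺ is reduced (cathode, E° = +0.766 V) and Cd²⁺/Cd is oxidized (anode).
E°cell = +0.766 − (−0.401) = +1.167 V, with n = 2 electrons transferred.
Balancing gives 2 Fe³⁺(aq) + Cd(s) → 2 Fe²⁺(aq) + Cd²⁺(aq); hence Q = ([Fe²⁺(aq)]^2·[Cd²⁺(aq)]) / [Fe³⁺(aq)]^2 = 0.226 (log Q = −0.645).
By the Nernst equation, E = +1.167 − (0.0615/2)·(−0.645) = +1.19 V.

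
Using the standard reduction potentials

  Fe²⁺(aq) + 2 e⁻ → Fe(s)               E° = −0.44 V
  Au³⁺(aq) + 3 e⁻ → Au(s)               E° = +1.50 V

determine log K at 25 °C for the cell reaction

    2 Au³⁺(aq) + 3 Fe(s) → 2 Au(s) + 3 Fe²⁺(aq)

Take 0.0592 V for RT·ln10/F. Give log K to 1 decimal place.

log K = 196.6

The Au³⁺/Au couple is reduced (cathode); E°cell = +1.50 − (−0.44) = +1.94 V with n = 6.
At equilibrium E = 0, so log K = nE°cell / 0.0592 = (6)(+1.94) / 0.0592 = 196.6.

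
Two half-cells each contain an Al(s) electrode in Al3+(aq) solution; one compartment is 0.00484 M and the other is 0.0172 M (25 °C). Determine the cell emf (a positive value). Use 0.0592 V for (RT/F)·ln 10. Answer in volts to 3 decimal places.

0.011 V

For a concentration cell E°cell = 0, since both electrodes use the same couple.
The compartment with the higher Al3+(aq) concentration (0.0172 M) acts as the cathode; ions are reduced there and produced at the dilute (0.00484 M) anode.
With n = 3, Ecell = −(0.0592/3)·log([dilute]/[conc]) = −(0.0592/3)·log(0.00484/0.0172) = +0.011 V.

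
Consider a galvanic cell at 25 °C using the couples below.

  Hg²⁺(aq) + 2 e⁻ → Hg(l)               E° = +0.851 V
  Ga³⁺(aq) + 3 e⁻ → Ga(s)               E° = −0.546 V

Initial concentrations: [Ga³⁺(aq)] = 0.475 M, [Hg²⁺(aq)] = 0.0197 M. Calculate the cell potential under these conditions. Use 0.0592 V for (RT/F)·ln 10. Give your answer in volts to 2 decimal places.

+1.35 V

Hg²⁺/Hg is reduced (cathode, E° = +0.851 V) and Ga³⁺/Ga is oxidized (anode).
E°cell = +0.851 − (−0.546) = +1.397 V, with n = 6 electrons transferred.
For the overall reaction 3 Hg²⁺(aq) + 2 Ga(s) → 3 Hg(l) + 2 Ga³⁺(aq), Q = [Ga³⁺(aq)]^2 / [Hg²⁺(aq)]^3 = 2.95×10^4, giving log Q = 4.470.
Applying E = E° − (RT ln10/nF)·log Q gives +1.397 − (0.0592/6)(4.470) = +1.35 V.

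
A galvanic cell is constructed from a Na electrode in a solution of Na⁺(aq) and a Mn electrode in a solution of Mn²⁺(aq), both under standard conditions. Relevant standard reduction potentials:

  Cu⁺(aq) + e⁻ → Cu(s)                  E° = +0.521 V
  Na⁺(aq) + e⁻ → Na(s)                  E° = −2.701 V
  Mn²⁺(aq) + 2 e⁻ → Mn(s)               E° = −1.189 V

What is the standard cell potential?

+1.512 V

Of the two couples in this cell, the one with the more positive reduction potential is reduced at the cathode: here that is Mn²⁺/Mn (−1.189 V); Na⁺/Na (−2.701 V) is the anode.
E°cell = E°(cathode) − E°(anode) = −1.189 − (−2.701) = +1.512 V.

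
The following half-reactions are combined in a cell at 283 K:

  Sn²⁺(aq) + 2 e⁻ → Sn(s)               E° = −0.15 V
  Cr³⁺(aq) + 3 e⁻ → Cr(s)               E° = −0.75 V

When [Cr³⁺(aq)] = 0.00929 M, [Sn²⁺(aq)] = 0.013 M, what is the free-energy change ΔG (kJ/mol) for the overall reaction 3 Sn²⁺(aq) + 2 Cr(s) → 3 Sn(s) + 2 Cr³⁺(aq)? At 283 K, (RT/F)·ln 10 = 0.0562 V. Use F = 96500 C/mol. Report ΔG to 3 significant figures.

With Sn²⁺/Sn reduced at the cathode, E°cell = −0.15 − (−0.75) = +0.60 V and n = 6.
Here Q = [Cr³⁺(aq)]^2 / [Sn²⁺(aq)]^3 = 39.3 (log Q = 1.594), giving E = +0.60 − (0.0562/6)·(1.594) = +0.5851 V.
Finally ΔG = −nFE = −(6)(96500 C/mol)(+0.5851 V) = −339 kJ/mol.

−339 kJ/mol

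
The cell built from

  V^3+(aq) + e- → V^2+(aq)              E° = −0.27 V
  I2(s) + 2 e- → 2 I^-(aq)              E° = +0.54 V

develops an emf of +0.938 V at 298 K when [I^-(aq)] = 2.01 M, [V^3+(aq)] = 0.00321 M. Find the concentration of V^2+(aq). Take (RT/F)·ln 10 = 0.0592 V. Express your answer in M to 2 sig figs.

With I₂/I⁻ at the cathode and V³⁺/V²⁺ at the anode, E°cell = +0.54 − (−0.27) = +0.81 V (n = 2).
Since E = E° − (0.0592/n)·log Q, log Q = n(E° − E)/0.0592 = −4.324.
For I2(s) + 2 V^2+(aq) → 2 I^-(aq) + 2 V^3+(aq), the reaction quotient is Q = ([I^-(aq)]^2·[V^3+(aq)]^2) / [V^2+(aq)]^2.
Solving for the unknown gives log [V^2+(aq)] = −0.028, so [V^2+(aq)] ≈ 0.94 M.

0.94 M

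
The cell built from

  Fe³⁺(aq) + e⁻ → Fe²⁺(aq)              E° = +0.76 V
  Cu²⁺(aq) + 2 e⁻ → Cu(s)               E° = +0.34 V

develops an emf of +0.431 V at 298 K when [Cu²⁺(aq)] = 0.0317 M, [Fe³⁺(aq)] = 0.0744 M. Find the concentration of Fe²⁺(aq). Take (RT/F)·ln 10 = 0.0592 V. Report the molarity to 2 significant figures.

0.27 M

Fe³⁺/Fe²⁺ is the cathode (higher E°); E°cell = +0.76 − (+0.34) = +0.42 V with n = 2.
Since E = E° − (0.0592/n)·log Q, log Q = n(E° − E)/0.0592 = −0.372.
For 2 Fe³⁺(aq) + Cu(s) → 2 Fe²⁺(aq) + Cu²⁺(aq), the reaction quotient is Q = ([Fe²⁺(aq)]^2·[Cu²⁺(aq)]) / [Fe³⁺(aq)]^2.
Isolating [Fe²⁺(aq)] in Q = 10^{−0.372} yields log [Fe²⁺(aq)] = −0.565, i.e. 0.27 M.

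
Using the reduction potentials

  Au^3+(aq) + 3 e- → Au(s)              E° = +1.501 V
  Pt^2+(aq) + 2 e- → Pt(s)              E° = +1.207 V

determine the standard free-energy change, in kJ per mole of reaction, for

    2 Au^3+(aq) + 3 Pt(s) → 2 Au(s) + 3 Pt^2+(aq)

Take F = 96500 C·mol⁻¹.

−170 kJ/mol

In the reaction as written Au^3+(aq) is reduced, so the Au³⁺/Au couple is the cathode and Pt²⁺/Pt is the anode.
E°cell = +1.501 − (+1.207) = +0.294 V; balancing electrons gives n = 6.
ΔG° = −nFE°cell = −(6)(96500)(+0.294) J/mol = −170 kJ/mol.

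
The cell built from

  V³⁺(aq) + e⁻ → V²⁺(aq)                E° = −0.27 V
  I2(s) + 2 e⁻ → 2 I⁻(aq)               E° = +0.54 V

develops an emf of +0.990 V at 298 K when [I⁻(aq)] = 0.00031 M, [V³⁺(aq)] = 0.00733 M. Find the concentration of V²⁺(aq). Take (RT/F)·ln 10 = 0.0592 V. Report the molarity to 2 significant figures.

With I₂/I⁻ at the cathode and V³⁺/V²⁺ at the anode, E°cell = +0.54 − (−0.27) = +0.81 V (n = 2).
From the Nernst equation, log Q = n(E° − E)/0.0592 = 2·(+0.81 − (+0.990))/0.0592 = −6.081.
The balanced reaction is I2(s) + 2 V²⁺(aq) → 2 I⁻(aq) + 2 V³⁺(aq), so Q = ([I⁻(aq)]^2·[V³⁺(aq)]^2) / [V²⁺(aq)]^2.
Isolating [V²⁺(aq)] in Q = 10^{−6.081} yields log [V²⁺(aq)] = −2.603, i.e. 0.0025 M.

0.0025 M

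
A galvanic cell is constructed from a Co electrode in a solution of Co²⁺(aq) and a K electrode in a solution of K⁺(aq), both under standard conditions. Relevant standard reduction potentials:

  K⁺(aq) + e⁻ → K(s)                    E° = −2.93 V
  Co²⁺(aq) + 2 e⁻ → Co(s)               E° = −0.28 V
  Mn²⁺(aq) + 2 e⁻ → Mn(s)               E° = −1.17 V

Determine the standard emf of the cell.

+2.65 V

Of the two couples in this cell, the one with the more positive reduction potential is reduced at the cathode: here that is Co²⁺/Co (−0.28 V); K⁺/K (−2.93 V) is the anode.
E°cell = E°(cathode) − E°(anode) = −0.28 − (−2.93) = +2.65 V.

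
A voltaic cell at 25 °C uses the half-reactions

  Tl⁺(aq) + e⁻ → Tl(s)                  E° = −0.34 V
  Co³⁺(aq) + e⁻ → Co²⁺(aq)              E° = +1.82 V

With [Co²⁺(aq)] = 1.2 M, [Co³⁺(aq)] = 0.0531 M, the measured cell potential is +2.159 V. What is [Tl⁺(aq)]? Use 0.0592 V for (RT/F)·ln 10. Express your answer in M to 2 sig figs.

With Co³⁺/Co²⁺ at the cathode and Tl⁺/Tl at the anode, E°cell = +1.82 − (−0.34) = +2.16 V (n = 1).
Since E = E° − (0.0592/n)·log Q, log Q = n(E° − E)/0.0592 = 0.017.
Balancing electrons gives Co³⁺(aq) + Tl(s) → Co²⁺(aq) + Tl⁺(aq); thus Q = ([Co²⁺(aq)]·[Tl⁺(aq)]) / [Co³⁺(aq)].
Isolating [Tl⁺(aq)] in Q = 10^{0.017} yields log [Tl⁺(aq)] = −1.337, i.e. 0.046 M.

0.046 M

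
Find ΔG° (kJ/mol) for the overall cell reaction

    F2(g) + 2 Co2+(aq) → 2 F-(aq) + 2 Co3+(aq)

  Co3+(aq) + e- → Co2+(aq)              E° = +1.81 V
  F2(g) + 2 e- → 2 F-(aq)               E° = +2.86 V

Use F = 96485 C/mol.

−203 kJ/mol

In the reaction as written F2(g) is reduced, so the F₂/F⁻ couple is the cathode and Co³⁺/Co²⁺ is the anode.
E°cell = +2.86 − (+1.81) = +1.05 V; balancing electrons gives n = 2.
ΔG° = −nFE°cell = −(2)(96485)(+1.05) J/mol = −203 kJ/mol.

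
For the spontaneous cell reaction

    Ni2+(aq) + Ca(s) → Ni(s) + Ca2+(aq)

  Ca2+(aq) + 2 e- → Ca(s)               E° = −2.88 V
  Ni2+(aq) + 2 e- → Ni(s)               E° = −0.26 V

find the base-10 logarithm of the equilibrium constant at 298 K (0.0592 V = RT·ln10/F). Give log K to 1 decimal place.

The Ni²⁺/Ni couple is reduced (cathode); E°cell = −0.26 − (−2.88) = +2.62 V with n = 2.
At equilibrium E = 0, so log K = nE°cell / 0.0592 = (2)(+2.62) / 0.0592 = 88.5.

log K = 88.5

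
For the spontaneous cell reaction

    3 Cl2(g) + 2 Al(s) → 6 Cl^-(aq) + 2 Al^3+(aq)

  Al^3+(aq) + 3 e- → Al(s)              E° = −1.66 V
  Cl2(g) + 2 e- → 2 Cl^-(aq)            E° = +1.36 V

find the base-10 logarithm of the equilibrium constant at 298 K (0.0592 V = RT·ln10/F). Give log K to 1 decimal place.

The Cl₂/Cl⁻ couple is reduced (cathode); E°cell = +1.36 − (−1.66) = +3.02 V with n = 6.
At equilibrium E = 0, so log K = nE°cell / 0.0592 = (6)(+3.02) / 0.0592 = 306.1.

log K = 306.1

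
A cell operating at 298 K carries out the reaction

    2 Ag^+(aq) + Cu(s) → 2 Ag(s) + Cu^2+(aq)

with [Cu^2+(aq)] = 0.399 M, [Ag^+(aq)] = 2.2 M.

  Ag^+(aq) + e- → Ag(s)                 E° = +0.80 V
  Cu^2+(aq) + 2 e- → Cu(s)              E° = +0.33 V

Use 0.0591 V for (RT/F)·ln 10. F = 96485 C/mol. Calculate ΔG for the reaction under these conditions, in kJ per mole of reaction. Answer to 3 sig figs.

E°cell = +0.80 − (+0.33) = +0.47 V; the balanced reaction transfers n = 2 electrons.
Q = [Cu^2+(aq)] / [Ag^+(aq)]^2 = 0.0824, so log Q = −1.084 and E = +0.47 − (0.0591/2)(−1.084) = +0.5020 V.
ΔG = −nFE = −(2)(96485)(+0.5020) J/mol = −96.9 kJ/mol.

−96.9 kJ/mol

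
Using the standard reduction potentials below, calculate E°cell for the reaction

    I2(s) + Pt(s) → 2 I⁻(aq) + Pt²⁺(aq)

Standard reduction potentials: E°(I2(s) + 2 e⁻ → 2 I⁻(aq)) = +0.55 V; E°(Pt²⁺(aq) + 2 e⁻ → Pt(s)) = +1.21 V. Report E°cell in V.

In the reaction as written, I2(s) is reduced (cathode) and Pt²⁺(aq) is produced by oxidation at the anode.
E°cell = E°(cathode) − E°(anode) = +0.55 − (+1.21) = −0.66 V.

−0.66 V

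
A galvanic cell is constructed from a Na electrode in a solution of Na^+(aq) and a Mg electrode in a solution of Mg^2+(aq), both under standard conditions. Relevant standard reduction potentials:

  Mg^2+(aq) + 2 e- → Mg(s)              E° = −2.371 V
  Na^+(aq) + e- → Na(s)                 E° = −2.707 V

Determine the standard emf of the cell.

+0.336 V

Of the two couples in this cell, the one with the more positive reduction potential is reduced at the cathode: here that is Mg²⁺/Mg (−2.371 V); Na⁺/Na (−2.707 V) is the anode.
E°cell = E°(cathode) − E°(anode) = −2.371 − (−2.707) = +0.336 V.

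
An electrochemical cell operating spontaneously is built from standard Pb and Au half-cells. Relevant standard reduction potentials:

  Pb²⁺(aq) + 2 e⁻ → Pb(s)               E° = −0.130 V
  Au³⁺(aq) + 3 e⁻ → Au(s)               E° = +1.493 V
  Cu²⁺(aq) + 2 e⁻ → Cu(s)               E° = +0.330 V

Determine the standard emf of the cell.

The Au³⁺/Au couple has the higher E°, so Au ion is reduced (cathode) and Pb is oxidized (anode).
E°cell = E°(cathode) − E°(anode) = +1.493 − (−0.130) = +1.623 V.

+1.623 V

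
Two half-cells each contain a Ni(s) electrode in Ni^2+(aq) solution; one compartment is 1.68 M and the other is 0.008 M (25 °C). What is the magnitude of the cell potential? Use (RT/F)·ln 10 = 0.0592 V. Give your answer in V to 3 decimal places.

For a concentration cell E°cell = 0, since both electrodes use the same couple.
The compartment with the higher Ni^2+(aq) concentration (1.68 M) acts as the cathode; ions are reduced there and produced at the dilute (0.008 M) anode.
With n = 2, Ecell = −(0.0592/2)·log([dilute]/[conc]) = −(0.0592/2)·log(0.008/1.68) = +0.069 V.

0.069 V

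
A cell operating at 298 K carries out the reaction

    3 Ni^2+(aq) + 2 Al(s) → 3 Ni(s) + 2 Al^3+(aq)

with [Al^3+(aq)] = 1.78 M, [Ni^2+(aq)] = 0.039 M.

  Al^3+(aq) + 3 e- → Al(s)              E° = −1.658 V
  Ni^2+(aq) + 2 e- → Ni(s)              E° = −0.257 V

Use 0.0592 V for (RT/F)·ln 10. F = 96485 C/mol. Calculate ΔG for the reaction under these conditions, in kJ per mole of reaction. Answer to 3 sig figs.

The standard cell potential is −0.257 − (−1.658) = +1.401 V, with n = 6 electrons in the balanced equation.
The reaction quotient is [Al^3+(aq)]^2 / [Ni^2+(aq)]^3 = 5.34×10^4; by Nernst, E = +1.401 − (0.0592/6)(4.728) = +1.3544 V.
ΔG = −nFE = −(6)(96485)(+1.3544) J/mol = −784 kJ/mol.

−784 kJ/mol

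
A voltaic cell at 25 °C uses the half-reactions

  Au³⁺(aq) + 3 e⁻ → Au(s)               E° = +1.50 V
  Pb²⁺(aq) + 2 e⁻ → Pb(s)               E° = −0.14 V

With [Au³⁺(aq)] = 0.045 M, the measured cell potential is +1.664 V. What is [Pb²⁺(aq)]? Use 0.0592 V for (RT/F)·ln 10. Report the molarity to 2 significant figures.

0.020 M

Au³⁺/Au is the cathode (higher E°); E°cell = +1.50 − (−0.14) = +1.64 V with n = 6.
Since E = E° − (0.0592/n)·log Q, log Q = n(E° − E)/0.0592 = −2.432.
Balancing electrons gives 2 Au³⁺(aq) + 3 Pb(s) → 2 Au(s) + 3 Pb²⁺(aq); thus Q = [Pb²⁺(aq)]^3 / [Au³⁺(aq)]^2.
Solving for the unknown gives log [Pb²⁺(aq)] = −1.709, so [Pb²⁺(aq)] ≈ 0.020 M.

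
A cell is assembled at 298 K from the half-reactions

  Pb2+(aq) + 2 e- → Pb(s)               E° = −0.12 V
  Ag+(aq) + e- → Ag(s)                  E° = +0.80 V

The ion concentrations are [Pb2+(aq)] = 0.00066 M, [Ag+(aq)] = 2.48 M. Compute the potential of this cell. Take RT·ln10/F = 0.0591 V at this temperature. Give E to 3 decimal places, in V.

+1.037 V

The Ag⁺/Ag couple has the more positive E°, so it is the cathode; Pb²⁺/Pb is the anode.
E°cell = +0.80 − (−0.12) = +0.92 V, with n = 2 electrons transferred.
The balanced reaction is 2 Ag+(aq) + Pb(s) → 2 Ag(s) + Pb2+(aq), so Q = [Pb2+(aq)] / [Ag+(aq)]^2 = 0.000107 and log Q = −3.969.
By the Nernst equation, E = +0.92 − (0.0591/2)·(−3.969) = +1.037 V.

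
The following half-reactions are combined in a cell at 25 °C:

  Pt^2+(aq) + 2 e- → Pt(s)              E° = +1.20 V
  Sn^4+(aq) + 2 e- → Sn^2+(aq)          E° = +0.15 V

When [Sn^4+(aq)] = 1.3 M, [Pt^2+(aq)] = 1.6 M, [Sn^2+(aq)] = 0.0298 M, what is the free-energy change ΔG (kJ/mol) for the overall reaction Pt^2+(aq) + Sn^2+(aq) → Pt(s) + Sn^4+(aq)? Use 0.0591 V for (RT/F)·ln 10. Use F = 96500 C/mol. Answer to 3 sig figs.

E°cell = +1.20 − (+0.15) = +1.05 V; the balanced reaction transfers n = 2 electrons.
Q = [Sn^4+(aq)] / ([Pt^2+(aq)]·[Sn^2+(aq)]) = 27.3, so log Q = 1.436 and E = +1.05 − (0.0591/2)(1.436) = +1.0076 V.
Then ΔG = −nFE = −2 × 96500 × +1.0076 J/mol = −194 kJ/mol.

−194 kJ/mol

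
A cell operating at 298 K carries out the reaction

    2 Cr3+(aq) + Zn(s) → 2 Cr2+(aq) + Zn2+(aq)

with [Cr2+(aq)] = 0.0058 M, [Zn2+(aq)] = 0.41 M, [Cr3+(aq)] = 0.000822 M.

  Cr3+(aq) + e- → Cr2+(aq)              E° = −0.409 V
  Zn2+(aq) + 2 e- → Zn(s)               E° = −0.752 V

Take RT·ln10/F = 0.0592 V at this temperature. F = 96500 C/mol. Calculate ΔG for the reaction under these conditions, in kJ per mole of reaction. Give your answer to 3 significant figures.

−58.7 kJ/mol

The standard cell potential is −0.409 − (−0.752) = +0.343 V, with n = 2 electrons in the balanced equation.
Here Q = ([Cr2+(aq)]^2·[Zn2+(aq)]) / [Cr3+(aq)]^2 = 20.4 (log Q = 1.310), giving E = +0.343 − (0.0592/2)·(1.310) = +0.3042 V.
Then ΔG = −nFE = −2 × 96500 × +0.3042 J/mol = −58.7 kJ/mol.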